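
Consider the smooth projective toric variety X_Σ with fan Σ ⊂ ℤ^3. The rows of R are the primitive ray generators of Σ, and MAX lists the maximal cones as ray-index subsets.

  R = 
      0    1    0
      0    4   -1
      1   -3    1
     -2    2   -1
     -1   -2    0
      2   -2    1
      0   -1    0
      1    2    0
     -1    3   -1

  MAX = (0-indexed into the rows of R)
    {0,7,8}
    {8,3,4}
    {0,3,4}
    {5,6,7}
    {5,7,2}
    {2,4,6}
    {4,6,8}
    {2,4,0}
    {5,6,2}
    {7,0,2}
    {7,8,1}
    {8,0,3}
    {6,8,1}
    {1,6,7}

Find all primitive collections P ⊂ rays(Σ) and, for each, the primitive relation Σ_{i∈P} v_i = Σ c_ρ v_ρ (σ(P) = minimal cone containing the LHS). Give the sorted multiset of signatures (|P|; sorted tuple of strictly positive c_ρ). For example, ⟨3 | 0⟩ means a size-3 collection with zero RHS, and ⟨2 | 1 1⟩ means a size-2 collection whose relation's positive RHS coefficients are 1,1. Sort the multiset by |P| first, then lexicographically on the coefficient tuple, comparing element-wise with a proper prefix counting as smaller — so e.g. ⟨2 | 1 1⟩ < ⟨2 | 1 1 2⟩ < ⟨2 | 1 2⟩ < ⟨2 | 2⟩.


|primitive collections| = 18. Relations:

  P={0,6}:  v_{0} + v_{6} = 0  so sig = ⟨2 | 0⟩
  P={2,8}:  v_{2} + v_{8} = 0  so sig = ⟨2 | 0⟩
  P={3,5}:  v_{3} + v_{5} = 0  so sig = ⟨2 | 0⟩
  P={4,7}:  v_{4} + v_{7} = 0  so sig = ⟨2 | 0⟩
  P={0,1}:  v_{0} + v_{1} = v_{7} + v_{8}  so sig = ⟨2 | 1 1⟩
  P={0,5}:  v_{0} + v_{5} = v_{2} + v_{7}  so sig = ⟨2 | 1 1⟩
  P={1,2}:  v_{1} + v_{2} = v_{6} + v_{7}  so sig = ⟨2 | 1 1⟩
  P={1,4}:  v_{1} + v_{4} = v_{6} + v_{8}  so sig = ⟨2 | 1 1⟩
  P={2,3}:  v_{2} + v_{3} = v_{0} + v_{4}  so sig = ⟨2 | 1 1⟩
  P={3,6}:  v_{3} + v_{6} = v_{4} + v_{8}  so sig = ⟨2 | 1 1⟩
  P={3,7}:  v_{3} + v_{7} = v_{0} + v_{8}  so sig = ⟨2 | 1 1⟩
  P={4,5}:  v_{4} + v_{5} = v_{2} + v_{6}  so sig = ⟨2 | 1 1⟩
  P={5,8}:  v_{5} + v_{8} = v_{6} + v_{7}  so sig = ⟨2 | 1 1⟩
  P={1,3}:  v_{1} + v_{3} = 2·v_{8}  so sig = ⟨2 | 2⟩
  P={1,5}:  v_{1} + v_{5} = 2·v_{6} + 2·v_{7}  so sig = ⟨2 | 2 2⟩
  P={0,4,8}:  v_{0} + v_{4} + v_{8} = v_{3}  so sig = ⟨3 | 1⟩
  P={2,6,7}:  v_{2} + v_{6} + v_{7} = v_{5}  so sig = ⟨3 | 1⟩
  P={6,7,8}:  v_{6} + v_{7} + v_{8} = v_{1}  so sig = ⟨3 | 1⟩

Sorted signature multiset PRS(X):
    |P|=2: 15 collections, coeffs (), (), (), (), (1,1), (1,1), (1,1), (1,1), (1,1), (1,1), (1,1), (1,1), (1,1), (2), (2,2)
    |P|=3: 3 collections, coeffs (1), (1), (1)


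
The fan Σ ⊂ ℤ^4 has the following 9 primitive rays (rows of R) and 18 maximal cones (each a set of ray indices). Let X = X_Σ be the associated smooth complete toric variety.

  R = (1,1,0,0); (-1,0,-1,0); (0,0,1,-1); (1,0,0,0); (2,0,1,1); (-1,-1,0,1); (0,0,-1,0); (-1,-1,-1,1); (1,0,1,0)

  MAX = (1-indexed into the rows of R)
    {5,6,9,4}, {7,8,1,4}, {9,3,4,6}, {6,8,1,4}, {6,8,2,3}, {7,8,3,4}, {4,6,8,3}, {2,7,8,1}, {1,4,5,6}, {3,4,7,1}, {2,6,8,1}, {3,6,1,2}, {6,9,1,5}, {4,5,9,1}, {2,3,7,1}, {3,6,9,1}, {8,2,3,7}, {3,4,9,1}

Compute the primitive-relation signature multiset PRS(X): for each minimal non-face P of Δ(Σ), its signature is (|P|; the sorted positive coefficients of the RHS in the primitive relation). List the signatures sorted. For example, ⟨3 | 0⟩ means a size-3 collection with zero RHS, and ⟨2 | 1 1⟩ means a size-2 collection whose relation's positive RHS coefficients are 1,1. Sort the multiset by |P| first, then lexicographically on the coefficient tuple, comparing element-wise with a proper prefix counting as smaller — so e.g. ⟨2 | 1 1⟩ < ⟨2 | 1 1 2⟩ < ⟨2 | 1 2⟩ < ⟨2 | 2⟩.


|primitive collections| = 12. Relations:

  {2,9}:  v_{2} + v_{9} = 0  ⇒ sig = ⟨2 | 0⟩
  {2,4}:  v_{2} + v_{4} = v_{7}  ⇒ sig = ⟨2 | 1⟩
  {6,7}:  v_{6} + v_{7} = v_{8}  ⇒ sig = ⟨2 | 1⟩
  {7,9}:  v_{7} + v_{9} = v_{4}  ⇒ sig = ⟨2 | 1⟩
  {8,9}:  v_{8} + v_{9} = v_{4} + v_{6}  ⇒ sig = ⟨2 | 1 1⟩
  {2,5}:  v_{2} + v_{5} = v_{1} + v_{4} + v_{6}  ⇒ sig = ⟨2 | 1 1 1⟩
  {5,7}:  v_{5} + v_{7} = v_{1} + 2·v_{4} + v_{6}  ⇒ sig = ⟨2 | 1 1 2⟩
  {5,8}:  v_{5} + v_{8} = v_{1} + 2·v_{4} + 2·v_{6}  ⇒ sig = ⟨2 | 1 2 2⟩
  {3,5}:  v_{3} + v_{5} = 2·v_{9}  ⇒ sig = ⟨2 | 2⟩
  {1,3,8}:  v_{1} + v_{3} + v_{8} = 0  ⇒ sig = ⟨3 | 0⟩
  {1,3,4,6}:  v_{1} + v_{3} + v_{4} + v_{6} = v_{9}  ⇒ sig = ⟨4 | 1⟩
  {1,4,6,9}:  v_{1} + v_{4} + v_{6} + v_{9} = v_{5}  ⇒ sig = ⟨4 | 1⟩

Sorted signature multiset PRS(X):
    ⟨2 | 0⟩
    ⟨2 | 1⟩
    ⟨2 | 1⟩
    ⟨2 | 1⟩
    ⟨2 | 1 1⟩
    ⟨2 | 1 1 1⟩
    ⟨2 | 1 1 2⟩
    ⟨2 | 1 2 2⟩
    ⟨2 | 2⟩
    ⟨3 | 0⟩
    ⟨4 | 1⟩
    ⟨4 | 1⟩


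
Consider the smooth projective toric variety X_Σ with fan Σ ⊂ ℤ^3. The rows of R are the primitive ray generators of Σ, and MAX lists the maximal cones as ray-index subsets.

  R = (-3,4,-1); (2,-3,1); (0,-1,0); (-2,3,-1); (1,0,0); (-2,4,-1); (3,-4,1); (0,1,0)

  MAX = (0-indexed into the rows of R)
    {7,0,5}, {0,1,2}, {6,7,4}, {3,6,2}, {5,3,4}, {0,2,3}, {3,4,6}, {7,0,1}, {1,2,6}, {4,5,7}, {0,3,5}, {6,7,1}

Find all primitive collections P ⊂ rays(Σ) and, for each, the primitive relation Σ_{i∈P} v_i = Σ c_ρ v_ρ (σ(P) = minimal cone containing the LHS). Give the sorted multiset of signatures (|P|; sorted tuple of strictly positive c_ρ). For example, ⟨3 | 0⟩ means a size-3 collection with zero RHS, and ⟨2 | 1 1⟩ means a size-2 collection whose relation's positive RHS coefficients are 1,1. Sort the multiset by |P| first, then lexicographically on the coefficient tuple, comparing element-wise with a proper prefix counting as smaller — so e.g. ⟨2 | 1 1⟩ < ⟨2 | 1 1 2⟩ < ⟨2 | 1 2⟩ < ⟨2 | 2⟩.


Primitive collections (10):

  • {0,6}:  v_{0} + v_{6} = 0  ⟹  sig = ⟨2 | 0⟩
  • {1,3}:  v_{1} + v_{3} = 0  ⟹  sig = ⟨2 | 0⟩
  • {2,7}:  v_{2} + v_{7} = 0  ⟹  sig = ⟨2 | 0⟩
  • {0,4}:  v_{0} + v_{4} = v_{5}  ⟹  sig = ⟨2 | 1⟩
  • {1,5}:  v_{1} + v_{5} = v_{7}  ⟹  sig = ⟨2 | 1⟩
  • {2,5}:  v_{2} + v_{5} = v_{3}  ⟹  sig = ⟨2 | 1⟩
  • {3,7}:  v_{3} + v_{7} = v_{5}  ⟹  sig = ⟨2 | 1⟩
  • {5,6}:  v_{5} + v_{6} = v_{4}  ⟹  sig = ⟨2 | 1⟩
  • {1,4}:  v_{1} + v_{4} = v_{6} + v_{7}  ⟹  sig = ⟨2 | 1 1⟩
  • {2,4}:  v_{2} + v_{4} = v_{3} + v_{6}  ⟹  sig = ⟨2 | 1 1⟩

Signatures (|P|; sorted positive RHS coefficients), sorted:
    |P|=2: 10 collections, coeffs (), (), (), (1), (1), (1), (1), (1), (1,1), (1,1)


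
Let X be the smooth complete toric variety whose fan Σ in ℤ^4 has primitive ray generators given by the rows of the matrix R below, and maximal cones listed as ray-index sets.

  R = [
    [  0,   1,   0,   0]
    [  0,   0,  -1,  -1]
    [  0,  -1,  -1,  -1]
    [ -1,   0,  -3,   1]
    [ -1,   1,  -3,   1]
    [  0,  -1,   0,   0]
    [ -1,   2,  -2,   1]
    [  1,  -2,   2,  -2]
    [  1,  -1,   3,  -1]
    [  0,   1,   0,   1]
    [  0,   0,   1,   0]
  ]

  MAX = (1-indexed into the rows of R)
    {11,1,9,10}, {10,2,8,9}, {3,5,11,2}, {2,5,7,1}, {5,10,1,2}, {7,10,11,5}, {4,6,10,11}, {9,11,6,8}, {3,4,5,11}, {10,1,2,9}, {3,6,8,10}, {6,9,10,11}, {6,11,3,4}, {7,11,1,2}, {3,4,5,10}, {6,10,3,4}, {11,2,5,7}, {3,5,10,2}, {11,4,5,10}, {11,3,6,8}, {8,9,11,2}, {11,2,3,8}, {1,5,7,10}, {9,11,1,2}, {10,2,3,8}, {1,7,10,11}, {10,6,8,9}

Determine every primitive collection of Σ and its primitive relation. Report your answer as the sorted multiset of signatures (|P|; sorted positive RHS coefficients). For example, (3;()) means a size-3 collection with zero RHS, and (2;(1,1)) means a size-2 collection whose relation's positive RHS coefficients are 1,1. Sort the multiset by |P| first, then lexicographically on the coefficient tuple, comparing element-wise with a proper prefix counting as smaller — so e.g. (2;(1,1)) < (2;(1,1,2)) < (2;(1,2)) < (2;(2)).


Minimal non-faces — 22 found among 11 rays, 27 max cones:

  P = {1,6}:  v_{1} + v_{6} = 0 — sig = (2;())
  P = {5,9}:  v_{5} + v_{9} = 0 — sig = (2;())
  P = {1,3}:  v_{1} + v_{3} = v_{2} — sig = (2;(1))
  P = {1,4}:  v_{1} + v_{4} = v_{5} — sig = (2;(1))
  P = {2,6}:  v_{2} + v_{6} = v_{3} — sig = (2;(1))
  P = {3,9}:  v_{3} + v_{9} = v_{8} — sig = (2;(1))
  P = {4,9}:  v_{4} + v_{9} = v_{6} — sig = (2;(1))
  P = {5,6}:  v_{5} + v_{6} = v_{4} — sig = (2;(1))
  P = {5,8}:  v_{5} + v_{8} = v_{3} — sig = (2;(1))
  P = {1,8}:  v_{1} + v_{8} = v_{2} + v_{9} — sig = (2;(1,1))
  P = {2,4}:  v_{2} + v_{4} = v_{3} + v_{5} — sig = (2;(1,1))
  P = {4,8}:  v_{4} + v_{8} = v_{3} + v_{6} — sig = (2;(1,1))
  P = {6,7}:  v_{6} + v_{7} = v_{5} + v_{11} — sig = (2;(1,1))
  P = {7,8}:  v_{7} + v_{8} = v_{2} + v_{11} — sig = (2;(1,1))
  P = {7,9}:  v_{7} + v_{9} = v_{1} + v_{11} — sig = (2;(1,1))
  P = {3,7}:  v_{3} + v_{7} = v_{2} + v_{5} + v_{11} — sig = (2;(1,1,1))
  P = {4,7}:  v_{4} + v_{7} = 2·v_{5} + v_{11} — sig = (2;(1,2))
  P = {3,10,11}:  v_{3} + v_{10} + v_{11} = 0 — sig = (3;())
  P = {1,5,11}:  v_{1} + v_{5} + v_{11} = v_{7} — sig = (3;(1))
  P = {2,10,11}:  v_{2} + v_{10} + v_{11} = v_{1} — sig = (3;(1))
  P = {8,10,11}:  v_{8} + v_{10} + v_{11} = v_{9} — sig = (3;(1))
  P = {2,7,10}:  v_{2} + v_{7} + v_{10} = 2·v_{1} + v_{5} — sig = (3;(1,2))

Hence PRS(X_Σ) =
{ (2;()) ×2,  (2;(1)) ×7,  (2;(1,1)) ×6,  (2;(1,1,1)),  (2;(1,2)),  (3;()),  (3;(1)) ×3,  (3;(1,2)) }


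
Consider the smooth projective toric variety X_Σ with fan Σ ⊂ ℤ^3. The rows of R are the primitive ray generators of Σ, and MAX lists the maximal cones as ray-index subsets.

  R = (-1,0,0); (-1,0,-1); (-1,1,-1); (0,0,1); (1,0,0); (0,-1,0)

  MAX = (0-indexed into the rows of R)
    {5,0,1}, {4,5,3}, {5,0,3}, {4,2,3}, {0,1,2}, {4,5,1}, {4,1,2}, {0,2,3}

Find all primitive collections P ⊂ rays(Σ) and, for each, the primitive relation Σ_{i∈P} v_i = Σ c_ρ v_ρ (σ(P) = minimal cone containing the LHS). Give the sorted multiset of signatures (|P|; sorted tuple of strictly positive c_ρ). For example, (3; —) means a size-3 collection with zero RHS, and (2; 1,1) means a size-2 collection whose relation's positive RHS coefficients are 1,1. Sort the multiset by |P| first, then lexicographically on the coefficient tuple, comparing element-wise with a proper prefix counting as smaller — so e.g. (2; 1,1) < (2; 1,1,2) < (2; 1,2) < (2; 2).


Δ(Σ) — 6 vertices, 3 min non-faces:

  P = {0,4}:  v_{0} + v_{4} = 0  ⇒ sig = (2; —)
  P = {1,3}:  v_{1} + v_{3} = v_{0}  ⇒ sig = (2; 1)
  P = {2,5}:  v_{2} + v_{5} = v_{1}  ⇒ sig = (2; 1)

so the primitive-relation signature multiset is
[(2; —), (2; 1), (2; 1)]


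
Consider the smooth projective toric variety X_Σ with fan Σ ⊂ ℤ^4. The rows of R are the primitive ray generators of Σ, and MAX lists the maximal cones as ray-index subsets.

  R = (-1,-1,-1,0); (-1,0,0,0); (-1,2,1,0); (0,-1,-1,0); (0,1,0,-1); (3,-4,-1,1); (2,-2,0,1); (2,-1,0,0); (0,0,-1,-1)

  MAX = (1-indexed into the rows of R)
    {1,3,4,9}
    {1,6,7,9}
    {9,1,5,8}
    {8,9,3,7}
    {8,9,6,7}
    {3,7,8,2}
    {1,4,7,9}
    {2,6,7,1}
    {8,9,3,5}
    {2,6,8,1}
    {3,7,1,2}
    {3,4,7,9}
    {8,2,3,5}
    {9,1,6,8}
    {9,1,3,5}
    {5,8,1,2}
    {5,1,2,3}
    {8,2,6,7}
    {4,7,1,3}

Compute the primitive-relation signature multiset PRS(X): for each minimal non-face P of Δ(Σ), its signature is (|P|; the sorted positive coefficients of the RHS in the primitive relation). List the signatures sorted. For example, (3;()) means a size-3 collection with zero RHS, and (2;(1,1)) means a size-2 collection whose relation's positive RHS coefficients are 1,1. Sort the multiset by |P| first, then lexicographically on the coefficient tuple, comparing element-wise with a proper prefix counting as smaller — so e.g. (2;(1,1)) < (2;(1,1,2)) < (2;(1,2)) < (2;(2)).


11 minimal non-faces of Δ(Σ) (on 9 rays):

  • {2,4}:  v_{2} + v_{4} = v_{1}  →  sig = (2;(1))
  • {3,6}:  v_{3} + v_{6} = v_{7}  →  sig = (2;(1))
  • {4,5}:  v_{4} + v_{5} = v_{9}  →  sig = (2;(1))
  • {5,7}:  v_{5} + v_{7} = v_{8}  →  sig = (2;(1))
  • {2,9}:  v_{2} + v_{9} = v_{1} + v_{5}  →  sig = (2;(1,1))
  • {4,8}:  v_{4} + v_{8} = v_{7} + v_{9}  →  sig = (2;(1,1))
  • {4,6}:  v_{4} + v_{6} = v_{1} + 2·v_{7} + v_{9}  →  sig = (2;(1,1,2))
  • {5,6}:  v_{5} + v_{6} = v_{1} + 2·v_{8}  →  sig = (2;(1,2))
  • {1,3,8}:  v_{1} + v_{3} + v_{8} = 0  →  sig = (3;())
  • {1,7,8}:  v_{1} + v_{7} + v_{8} = v_{6}  →  sig = (3;(1))
  • {1,3,7,9}:  v_{1} + v_{3} + v_{7} + v_{9} = v_{4}  →  sig = (4;(1))

Signatures (|P|; sorted positive RHS coefficients), sorted:
    (2;(1))
    (2;(1))
    (2;(1))
    (2;(1))
    (2;(1,1))
    (2;(1,1))
    (2;(1,1,2))
    (2;(1,2))
    (3;())
    (3;(1))
    (4;(1))


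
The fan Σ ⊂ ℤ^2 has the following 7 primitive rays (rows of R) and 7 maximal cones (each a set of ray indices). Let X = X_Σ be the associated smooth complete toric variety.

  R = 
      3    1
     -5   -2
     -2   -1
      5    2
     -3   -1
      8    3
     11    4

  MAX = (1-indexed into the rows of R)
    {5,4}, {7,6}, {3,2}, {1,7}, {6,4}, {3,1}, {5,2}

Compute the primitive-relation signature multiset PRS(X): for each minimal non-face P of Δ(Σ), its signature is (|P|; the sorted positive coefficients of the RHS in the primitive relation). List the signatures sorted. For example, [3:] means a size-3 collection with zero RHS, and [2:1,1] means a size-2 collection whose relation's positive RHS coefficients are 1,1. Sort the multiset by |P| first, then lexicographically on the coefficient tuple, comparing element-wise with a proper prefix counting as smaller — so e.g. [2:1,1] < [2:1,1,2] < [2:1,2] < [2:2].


Σ has 14 primitive collections:

  P = {1,5}:  v_{1} + v_{5} = 0 — sig = [2:]
  P = {2,4}:  v_{2} + v_{4} = 0 — sig = [2:]
  P = {1,2}:  v_{1} + v_{2} = v_{3} — sig = [2:1]
  P = {1,4}:  v_{1} + v_{4} = v_{6} — sig = [2:1]
  P = {1,6}:  v_{1} + v_{6} = v_{7} — sig = [2:1]
  P = {2,6}:  v_{2} + v_{6} = v_{1} — sig = [2:1]
  P = {3,4}:  v_{3} + v_{4} = v_{1} — sig = [2:1]
  P = {3,5}:  v_{3} + v_{5} = v_{2} — sig = [2:1]
  P = {5,6}:  v_{5} + v_{6} = v_{4} — sig = [2:1]
  P = {5,7}:  v_{5} + v_{7} = v_{6} — sig = [2:1]
  P = {2,7}:  v_{2} + v_{7} = 2·v_{1} — sig = [2:2]
  P = {3,6}:  v_{3} + v_{6} = 2·v_{1} — sig = [2:2]
  P = {4,7}:  v_{4} + v_{7} = 2·v_{6} — sig = [2:2]
  P = {3,7}:  v_{3} + v_{7} = 3·v_{1} — sig = [2:3]

Signatures (|P|; sorted positive RHS coefficients), sorted:
{ [2:] ×2,  [2:1] ×8,  [2:2] ×3,  [2:3] }


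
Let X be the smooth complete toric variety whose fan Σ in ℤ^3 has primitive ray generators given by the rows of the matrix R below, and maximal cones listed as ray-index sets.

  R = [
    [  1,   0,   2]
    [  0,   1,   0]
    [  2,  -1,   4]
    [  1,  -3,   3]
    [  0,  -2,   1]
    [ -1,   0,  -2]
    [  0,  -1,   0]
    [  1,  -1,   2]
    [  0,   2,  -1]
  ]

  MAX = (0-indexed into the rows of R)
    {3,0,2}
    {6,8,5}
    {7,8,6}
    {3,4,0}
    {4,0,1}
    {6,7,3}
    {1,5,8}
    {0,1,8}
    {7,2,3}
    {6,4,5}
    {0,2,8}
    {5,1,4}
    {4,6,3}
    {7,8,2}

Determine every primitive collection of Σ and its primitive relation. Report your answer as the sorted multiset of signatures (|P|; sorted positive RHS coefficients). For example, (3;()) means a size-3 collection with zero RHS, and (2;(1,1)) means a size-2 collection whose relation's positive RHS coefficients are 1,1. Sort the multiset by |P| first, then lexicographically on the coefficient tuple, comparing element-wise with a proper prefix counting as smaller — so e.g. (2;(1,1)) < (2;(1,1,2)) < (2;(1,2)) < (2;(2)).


|primitive collections| = 15. Relations:

  • {0,5}:  v_{0} + v_{5} = 0 — sig = (2;())
  • {1,6}:  v_{1} + v_{6} = 0 — sig = (2;())
  • {4,8}:  v_{4} + v_{8} = 0 — sig = (2;())
  • {0,6}:  v_{0} + v_{6} = v_{7} — sig = (2;(1))
  • {0,7}:  v_{0} + v_{7} = v_{2} — sig = (2;(1))
  • {1,7}:  v_{1} + v_{7} = v_{0} — sig = (2;(1))
  • {2,5}:  v_{2} + v_{5} = v_{7} — sig = (2;(1))
  • {3,8}:  v_{3} + v_{8} = v_{7} — sig = (2;(1))
  • {4,7}:  v_{4} + v_{7} = v_{3} — sig = (2;(1))
  • {5,7}:  v_{5} + v_{7} = v_{6} — sig = (2;(1))
  • {1,3}:  v_{1} + v_{3} = v_{0} + v_{4} — sig = (2;(1,1))
  • {2,4}:  v_{2} + v_{4} = v_{0} + v_{3} — sig = (2;(1,1))
  • {3,5}:  v_{3} + v_{5} = v_{4} + v_{6} — sig = (2;(1,1))
  • {1,2}:  v_{1} + v_{2} = 2·v_{0} — sig = (2;(2))
  • {2,6}:  v_{2} + v_{6} = 2·v_{7} — sig = (2;(2))

Hence PRS(X_Σ) =
    (2;())
    (2;())
    (2;())
    (2;(1))
    (2;(1))
    (2;(1))
    (2;(1))
    (2;(1))
    (2;(1))
    (2;(1))
    (2;(1,1))
    (2;(1,1))
    (2;(1,1))
    (2;(2))
    (2;(2))


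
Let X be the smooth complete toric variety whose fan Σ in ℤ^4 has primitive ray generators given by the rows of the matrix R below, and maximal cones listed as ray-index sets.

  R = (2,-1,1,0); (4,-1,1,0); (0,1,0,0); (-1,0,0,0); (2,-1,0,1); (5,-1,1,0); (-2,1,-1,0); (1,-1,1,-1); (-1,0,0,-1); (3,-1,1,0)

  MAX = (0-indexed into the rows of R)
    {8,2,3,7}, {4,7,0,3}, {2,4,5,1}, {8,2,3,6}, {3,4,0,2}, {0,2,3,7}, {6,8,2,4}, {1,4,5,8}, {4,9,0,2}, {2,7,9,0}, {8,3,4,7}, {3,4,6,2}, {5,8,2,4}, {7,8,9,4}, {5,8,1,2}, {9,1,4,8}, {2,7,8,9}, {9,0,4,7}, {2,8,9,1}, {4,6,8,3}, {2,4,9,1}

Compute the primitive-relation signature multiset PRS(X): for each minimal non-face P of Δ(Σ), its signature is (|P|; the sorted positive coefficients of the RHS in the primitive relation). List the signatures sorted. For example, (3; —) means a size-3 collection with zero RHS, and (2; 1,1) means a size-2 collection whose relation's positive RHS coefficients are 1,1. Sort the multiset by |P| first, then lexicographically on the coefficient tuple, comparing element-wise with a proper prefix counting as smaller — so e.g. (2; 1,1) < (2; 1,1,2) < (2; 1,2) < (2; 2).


|primitive collections| = 18. Relations:

  {0,6}:  v_{0} + v_{6} = 0 ; sig = (2; —)
  {0,8}:  v_{0} + v_{8} = v_{7} ; sig = (2; 1)
  {1,3}:  v_{1} + v_{3} = v_{9} ; sig = (2; 1)
  {3,5}:  v_{3} + v_{5} = v_{1} ; sig = (2; 1)
  {3,9}:  v_{3} + v_{9} = v_{0} ; sig = (2; 1)
  {6,7}:  v_{6} + v_{7} = v_{8} ; sig = (2; 1)
  {0,5}:  v_{0} + v_{5} = v_{1} + v_{9} ; sig = (2; 1,1)
  {5,7}:  v_{5} + v_{7} = v_{1} + v_{8} + v_{9} ; sig = (2; 1,1,1)
  {6,9}:  v_{6} + v_{9} = v_{2} + v_{4} + v_{8} ; sig = (2; 1,1,1)
  {1,7}:  v_{1} + v_{7} = v_{8} + 2·v_{9} ; sig = (2; 1,2)
  {0,1}:  v_{0} + v_{1} = 2·v_{9} ; sig = (2; 2)
  {5,9}:  v_{5} + v_{9} = 2·v_{1} ; sig = (2; 2)
  {1,6}:  v_{1} + v_{6} = 2·v_{2} + 2·v_{4} + 2·v_{8} ; sig = (2; 2,2,2)
  {5,6}:  v_{5} + v_{6} = 3·v_{2} + 3·v_{4} + 3·v_{8} ; sig = (2; 3,3,3)
  {2,4,7}:  v_{2} + v_{4} + v_{7} = v_{9} ; sig = (3; 1)
  {2,3,4,8}:  v_{2} + v_{3} + v_{4} + v_{8} = 0 ; sig = (4; —)
  {1,2,4,8}:  v_{1} + v_{2} + v_{4} + v_{8} = v_{5} ; sig = (4; 1)
  {2,4,8,9}:  v_{2} + v_{4} + v_{8} + v_{9} = v_{1} ; sig = (4; 1)

Signatures (|P|; sorted positive RHS coefficients), sorted:
{ (2; —),  (2; 1) ×5,  (2; 1,1),  (2; 1,1,1) ×2,  (2; 1,2),  (2; 2) ×2,  (2; 2,2,2),  (2; 3,3,3),  (3; 1),  (4; —),  (4; 1) ×2 }


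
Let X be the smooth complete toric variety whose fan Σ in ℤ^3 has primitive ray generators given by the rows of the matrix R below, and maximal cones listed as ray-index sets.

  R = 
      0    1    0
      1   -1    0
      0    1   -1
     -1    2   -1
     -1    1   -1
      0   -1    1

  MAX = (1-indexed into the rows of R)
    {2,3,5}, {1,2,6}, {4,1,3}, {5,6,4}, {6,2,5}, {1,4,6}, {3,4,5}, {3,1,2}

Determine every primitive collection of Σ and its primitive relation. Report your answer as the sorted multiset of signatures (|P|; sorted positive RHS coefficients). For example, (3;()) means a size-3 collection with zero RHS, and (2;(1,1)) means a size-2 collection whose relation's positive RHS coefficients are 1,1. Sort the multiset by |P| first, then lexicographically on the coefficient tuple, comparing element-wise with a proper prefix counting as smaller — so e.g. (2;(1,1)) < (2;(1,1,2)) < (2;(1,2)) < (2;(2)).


The 3 primitive collections of Σ (r=6, n=3):

  • {3,6}:  v_{3} + v_{6} = 0  →  sig = (2;())
  • {1,5}:  v_{1} + v_{5} = v_{4}  →  sig = (2;(1))
  • {2,4}:  v_{2} + v_{4} = v_{3}  →  sig = (2;(1))

Signatures (|P|; sorted positive RHS coefficients), sorted:
{ (2;()),  (2;(1)) ×2 }


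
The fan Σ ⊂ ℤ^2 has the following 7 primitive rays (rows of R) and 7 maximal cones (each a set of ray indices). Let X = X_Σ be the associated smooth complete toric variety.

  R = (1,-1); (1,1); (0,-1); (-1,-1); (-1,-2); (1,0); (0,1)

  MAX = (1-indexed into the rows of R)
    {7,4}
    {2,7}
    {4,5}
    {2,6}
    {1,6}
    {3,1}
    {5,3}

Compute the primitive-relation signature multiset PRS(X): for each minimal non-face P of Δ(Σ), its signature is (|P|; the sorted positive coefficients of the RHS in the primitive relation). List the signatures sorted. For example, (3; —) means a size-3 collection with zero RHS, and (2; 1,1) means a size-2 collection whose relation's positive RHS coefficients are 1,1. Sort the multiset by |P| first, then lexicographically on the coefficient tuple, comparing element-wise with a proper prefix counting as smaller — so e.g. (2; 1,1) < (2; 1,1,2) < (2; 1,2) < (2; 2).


14 collections generate NE(X_Σ); each relation:

  • {2,4}:  v_{2} + v_{4} = 0 ; sig = (2; —)
  • {3,7}:  v_{3} + v_{7} = 0 ; sig = (2; —)
  • {1,7}:  v_{1} + v_{7} = v_{6} ; sig = (2; 1)
  • {2,3}:  v_{2} + v_{3} = v_{6} ; sig = (2; 1)
  • {2,5}:  v_{2} + v_{5} = v_{3} ; sig = (2; 1)
  • {3,4}:  v_{3} + v_{4} = v_{5} ; sig = (2; 1)
  • {3,6}:  v_{3} + v_{6} = v_{1} ; sig = (2; 1)
  • {4,6}:  v_{4} + v_{6} = v_{3} ; sig = (2; 1)
  • {5,7}:  v_{5} + v_{7} = v_{4} ; sig = (2; 1)
  • {6,7}:  v_{6} + v_{7} = v_{2} ; sig = (2; 1)
  • {1,2}:  v_{1} + v_{2} = 2·v_{6} ; sig = (2; 2)
  • {1,4}:  v_{1} + v_{4} = 2·v_{3} ; sig = (2; 2)
  • {5,6}:  v_{5} + v_{6} = 2·v_{3} ; sig = (2; 2)
  • {1,5}:  v_{1} + v_{5} = 3·v_{3} ; sig = (2; 3)

Hence PRS(X_Σ) =
    |P|=2: 14 collections, coeffs (), (), (1), (1), (1), (1), (1), (1), (1), (1), (2), (2), (2), (3)


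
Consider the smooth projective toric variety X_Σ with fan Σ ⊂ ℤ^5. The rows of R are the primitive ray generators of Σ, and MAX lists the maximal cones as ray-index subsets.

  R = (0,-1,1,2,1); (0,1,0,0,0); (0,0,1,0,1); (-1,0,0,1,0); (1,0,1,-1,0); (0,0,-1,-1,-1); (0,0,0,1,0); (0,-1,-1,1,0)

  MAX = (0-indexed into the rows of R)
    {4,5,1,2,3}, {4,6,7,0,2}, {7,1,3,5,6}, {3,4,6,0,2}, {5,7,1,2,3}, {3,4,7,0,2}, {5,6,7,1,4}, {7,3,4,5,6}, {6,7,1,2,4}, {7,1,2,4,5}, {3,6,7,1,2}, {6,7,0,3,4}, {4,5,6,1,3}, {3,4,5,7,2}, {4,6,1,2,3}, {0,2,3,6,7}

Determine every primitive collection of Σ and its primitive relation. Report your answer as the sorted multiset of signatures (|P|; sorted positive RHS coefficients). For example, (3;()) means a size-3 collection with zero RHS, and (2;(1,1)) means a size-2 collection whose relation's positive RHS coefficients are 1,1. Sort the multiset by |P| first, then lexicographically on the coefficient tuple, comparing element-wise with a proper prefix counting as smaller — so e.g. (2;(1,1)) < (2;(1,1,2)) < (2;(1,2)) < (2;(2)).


5 collections generate NE(X_Σ); each relation:

  {0,5}:  v_{0} + v_{5} = v_{3} + v_{4} + v_{7}  so sig = (2;(1,1,1))
  {0,1}:  v_{0} + v_{1} = v_{2} + 2·v_{6}  so sig = (2;(1,2))
  {2,5,6}:  v_{2} + v_{5} + v_{6} = 0  so sig = (3;())
  {1,3,4,7}:  v_{1} + v_{3} + v_{4} + v_{7} = v_{6}  so sig = (4;(1))
  {2,3,4,6,7}:  v_{2} + v_{3} + v_{4} + v_{6} + v_{7} = v_{0}  so sig = (5;(1))

so the primitive-relation signature multiset is
    |P|=2: 2 collections, coeffs (1,1,1), (1,2)
    |P|=3: 1 collection, coeffs ()
    |P|=4: 1 collection, coeffs (1)
    |P|=5: 1 collection, coeffs (1)


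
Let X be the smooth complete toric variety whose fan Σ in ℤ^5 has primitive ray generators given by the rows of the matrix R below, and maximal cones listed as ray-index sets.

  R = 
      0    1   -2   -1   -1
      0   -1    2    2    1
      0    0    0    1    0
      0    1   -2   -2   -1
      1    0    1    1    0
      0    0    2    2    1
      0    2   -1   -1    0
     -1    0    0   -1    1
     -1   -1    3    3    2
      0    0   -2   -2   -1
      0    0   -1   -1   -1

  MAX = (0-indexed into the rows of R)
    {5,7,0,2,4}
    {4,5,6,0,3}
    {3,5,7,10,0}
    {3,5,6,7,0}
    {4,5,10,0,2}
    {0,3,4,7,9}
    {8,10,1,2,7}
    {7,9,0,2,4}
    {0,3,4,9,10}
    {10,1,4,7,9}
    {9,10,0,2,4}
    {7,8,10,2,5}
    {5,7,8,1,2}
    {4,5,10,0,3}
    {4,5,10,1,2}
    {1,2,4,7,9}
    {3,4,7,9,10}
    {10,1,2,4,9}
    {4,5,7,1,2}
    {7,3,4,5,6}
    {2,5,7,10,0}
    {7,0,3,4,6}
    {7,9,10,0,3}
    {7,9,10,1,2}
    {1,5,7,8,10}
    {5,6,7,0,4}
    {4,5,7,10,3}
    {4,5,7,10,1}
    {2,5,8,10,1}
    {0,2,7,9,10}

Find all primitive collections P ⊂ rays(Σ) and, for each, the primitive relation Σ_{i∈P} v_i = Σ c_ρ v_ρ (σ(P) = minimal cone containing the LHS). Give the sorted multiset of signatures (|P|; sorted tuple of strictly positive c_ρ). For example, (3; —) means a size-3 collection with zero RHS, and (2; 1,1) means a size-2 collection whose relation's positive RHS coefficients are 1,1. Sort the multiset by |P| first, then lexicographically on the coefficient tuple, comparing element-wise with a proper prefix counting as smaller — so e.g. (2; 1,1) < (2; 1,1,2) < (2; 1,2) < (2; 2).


Σ has 17 primitive collections:

  P={1,3}:  v_{1} + v_{3} = 0  ⟹  sig = (2; —)
  P={5,9}:  v_{5} + v_{9} = 0  ⟹  sig = (2; —)
  P={0,1}:  v_{0} + v_{1} = v_{2}  ⟹  sig = (2; 1)
  P={2,3}:  v_{2} + v_{3} = v_{0}  ⟹  sig = (2; 1)
  P={4,8}:  v_{4} + v_{8} = v_{1} + v_{5}  ⟹  sig = (2; 1,1)
  P={1,6}:  v_{1} + v_{6} = v_{0} + v_{4} + v_{5} + v_{7}  ⟹  sig = (2; 1,1,1,1)
  P={3,8}:  v_{3} + v_{8} = v_{2} + v_{5} + v_{7} + v_{10}  ⟹  sig = (2; 1,1,1,1)
  P={6,9}:  v_{6} + v_{9} = v_{0} + v_{3} + v_{4} + v_{7}  ⟹  sig = (2; 1,1,1,1)
  P={8,9}:  v_{8} + v_{9} = v_{1} + v_{2} + v_{7} + v_{10}  ⟹  sig = (2; 1,1,1,1)
  P={0,8}:  v_{0} + v_{8} = 2·v_{2} + v_{5} + v_{7} + v_{10}  ⟹  sig = (2; 1,1,1,2)
  P={2,6}:  v_{2} + v_{6} = 2·v_{0} + v_{4} + v_{5} + v_{7}  ⟹  sig = (2; 1,1,1,2)
  P={6,8}:  v_{6} + v_{8} = v_{0} + 2·v_{5} + v_{7}  ⟹  sig = (2; 1,1,2)
  P={6,10}:  v_{6} + v_{10} = 2·v_{3} + v_{5}  ⟹  sig = (2; 1,2)
  P={2,4,7,10}:  v_{2} + v_{4} + v_{7} + v_{10} = 0  ⟹  sig = (4; —)
  P={0,4,7,10}:  v_{0} + v_{4} + v_{7} + v_{10} = v_{3}  ⟹  sig = (4; 1)
  P={0,3,4,5,7}:  v_{0} + v_{3} + v_{4} + v_{5} + v_{7} = v_{6}  ⟹  sig = (5; 1)
  P={1,2,5,7,10}:  v_{1} + v_{2} + v_{5} + v_{7} + v_{10} = v_{8}  ⟹  sig = (5; 1)

so the primitive-relation signature multiset is
    |P|=2: 13 collections, coeffs (), (), (1), (1), (1,1), (1,1,1,1), (1,1,1,1), (1,1,1,1), (1,1,1,1), (1,1,1,2), (1,1,1,2), (1,1,2), (1,2)
    |P|=4: 2 collections, coeffs (), (1)
    |P|=5: 2 collections, coeffs (1), (1)


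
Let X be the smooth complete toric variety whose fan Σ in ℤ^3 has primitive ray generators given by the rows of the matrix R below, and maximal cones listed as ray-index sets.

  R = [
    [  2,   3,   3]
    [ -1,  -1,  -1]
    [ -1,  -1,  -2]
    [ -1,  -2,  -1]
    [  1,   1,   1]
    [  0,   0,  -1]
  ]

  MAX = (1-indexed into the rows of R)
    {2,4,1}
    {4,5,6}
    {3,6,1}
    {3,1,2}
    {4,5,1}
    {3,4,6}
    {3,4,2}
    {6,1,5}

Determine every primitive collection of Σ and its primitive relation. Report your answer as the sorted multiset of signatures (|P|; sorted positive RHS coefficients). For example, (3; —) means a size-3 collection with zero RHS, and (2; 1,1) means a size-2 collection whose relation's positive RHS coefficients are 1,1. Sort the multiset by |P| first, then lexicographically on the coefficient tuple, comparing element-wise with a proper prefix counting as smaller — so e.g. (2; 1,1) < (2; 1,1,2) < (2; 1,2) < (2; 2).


5 minimal non-faces of Δ(Σ) (on 6 rays):

  • {2,5}:  v_{2} + v_{5} = 0  ⇒ sig = (2; —)
  • {2,6}:  v_{2} + v_{6} = v_{3}  ⇒ sig = (2; 1)
  • {3,5}:  v_{3} + v_{5} = v_{6}  ⇒ sig = (2; 1)
  • {1,3,4}:  v_{1} + v_{3} + v_{4} = 0  ⇒ sig = (3; —)
  • {1,4,6}:  v_{1} + v_{4} + v_{6} = v_{5}  ⇒ sig = (3; 1)

Sorted signature multiset PRS(X):
    |P|=2: 3 collections, coeffs (), (1), (1)
    |P|=3: 2 collections, coeffs (), (1)


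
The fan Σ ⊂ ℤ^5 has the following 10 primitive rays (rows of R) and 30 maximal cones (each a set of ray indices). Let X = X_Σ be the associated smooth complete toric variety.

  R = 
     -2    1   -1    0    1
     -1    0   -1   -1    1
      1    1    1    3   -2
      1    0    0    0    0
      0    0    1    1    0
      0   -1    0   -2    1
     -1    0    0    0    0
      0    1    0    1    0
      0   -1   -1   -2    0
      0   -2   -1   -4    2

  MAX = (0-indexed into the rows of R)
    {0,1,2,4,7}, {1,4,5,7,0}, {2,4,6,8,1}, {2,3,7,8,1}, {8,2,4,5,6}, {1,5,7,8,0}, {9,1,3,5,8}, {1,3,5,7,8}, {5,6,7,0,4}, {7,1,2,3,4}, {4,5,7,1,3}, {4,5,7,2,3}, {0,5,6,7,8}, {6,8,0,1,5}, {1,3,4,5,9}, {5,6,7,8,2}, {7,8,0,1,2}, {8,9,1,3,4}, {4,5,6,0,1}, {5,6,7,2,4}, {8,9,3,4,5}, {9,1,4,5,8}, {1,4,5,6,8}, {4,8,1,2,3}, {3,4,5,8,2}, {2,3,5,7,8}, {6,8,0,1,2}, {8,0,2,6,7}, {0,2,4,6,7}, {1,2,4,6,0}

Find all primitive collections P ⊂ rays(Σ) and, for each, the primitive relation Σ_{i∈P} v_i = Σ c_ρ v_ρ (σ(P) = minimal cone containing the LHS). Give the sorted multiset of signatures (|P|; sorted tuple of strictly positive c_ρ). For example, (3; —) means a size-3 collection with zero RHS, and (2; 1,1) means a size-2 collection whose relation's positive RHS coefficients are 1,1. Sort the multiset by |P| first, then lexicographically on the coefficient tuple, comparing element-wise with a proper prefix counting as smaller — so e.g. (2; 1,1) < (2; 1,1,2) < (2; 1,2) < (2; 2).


Δ(Σ) — 10 vertices, 12 min non-faces:

  P={3,6}:  v_{3} + v_{6} = 0 ; sig = (2; —)
  P={0,3}:  v_{0} + v_{3} = v_{1} + v_{7} ; sig = (2; 1,1)
  P={2,9}:  v_{2} + v_{9} = v_{3} + v_{4} + v_{8} ; sig = (2; 1,1,1)
  P={7,9}:  v_{7} + v_{9} = v_{1} + v_{3} + v_{5} ; sig = (2; 1,1,1)
  P={6,9}:  v_{6} + v_{9} = v_{1} + v_{4} + v_{5} + v_{8} ; sig = (2; 1,1,1,1)
  P={0,9}:  v_{0} + v_{9} = 2·v_{1} + v_{5} ; sig = (2; 1,2)
  P={1,2,5}:  v_{1} + v_{2} + v_{5} = 0 ; sig = (3; —)
  P={4,7,8}:  v_{4} + v_{7} + v_{8} = 0 ; sig = (3; —)
  P={1,6,7}:  v_{1} + v_{6} + v_{7} = v_{0} ; sig = (3; 1)
  P={0,2,5}:  v_{0} + v_{2} + v_{5} = v_{6} + v_{7} ; sig = (3; 1,1)
  P={0,4,8}:  v_{0} + v_{4} + v_{8} = v_{1} + v_{6} ; sig = (3; 1,1)
  P={1,3,4,5,8}:  v_{1} + v_{3} + v_{4} + v_{5} + v_{8} = v_{9} ; sig = (5; 1)

Sorted signature multiset PRS(X):
    (2; —)
    (2; 1,1)
    (2; 1,1,1)
    (2; 1,1,1)
    (2; 1,1,1,1)
    (2; 1,2)
    (3; —)
    (3; —)
    (3; 1)
    (3; 1,1)
    (3; 1,1)
    (5; 1)


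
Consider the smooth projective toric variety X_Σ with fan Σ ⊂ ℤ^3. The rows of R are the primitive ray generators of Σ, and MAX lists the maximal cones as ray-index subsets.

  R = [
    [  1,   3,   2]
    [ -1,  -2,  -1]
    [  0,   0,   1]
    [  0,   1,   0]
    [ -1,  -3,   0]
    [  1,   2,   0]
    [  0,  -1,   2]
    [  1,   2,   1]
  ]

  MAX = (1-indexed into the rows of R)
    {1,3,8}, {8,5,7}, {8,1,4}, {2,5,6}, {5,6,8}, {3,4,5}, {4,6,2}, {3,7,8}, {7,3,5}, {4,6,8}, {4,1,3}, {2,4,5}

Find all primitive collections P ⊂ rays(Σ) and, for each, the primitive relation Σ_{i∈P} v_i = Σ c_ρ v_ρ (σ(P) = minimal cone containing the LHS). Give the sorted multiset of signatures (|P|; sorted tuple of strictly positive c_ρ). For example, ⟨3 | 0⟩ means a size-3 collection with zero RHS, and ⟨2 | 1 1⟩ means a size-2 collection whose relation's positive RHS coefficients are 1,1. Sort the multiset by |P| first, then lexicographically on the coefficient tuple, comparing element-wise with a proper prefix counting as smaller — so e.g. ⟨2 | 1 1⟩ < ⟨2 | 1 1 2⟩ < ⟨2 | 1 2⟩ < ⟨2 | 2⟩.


|primitive collections| = 14. Relations:

  P={2,8}:  v_{2} + v_{8} = 0 — sig = ⟨2 | 0⟩
  P={3,6}:  v_{3} + v_{6} = v_{8} — sig = ⟨2 | 1⟩
  P={1,2}:  v_{1} + v_{2} = v_{3} + v_{4} — sig = ⟨2 | 1 1⟩
  P={2,3}:  v_{2} + v_{3} = v_{4} + v_{5} — sig = ⟨2 | 1 1⟩
  P={2,7}:  v_{2} + v_{7} = v_{3} + v_{5} — sig = ⟨2 | 1 1⟩
  P={1,6}:  v_{1} + v_{6} = v_{4} + 2·v_{8} — sig = ⟨2 | 1 2⟩
  P={6,7}:  v_{6} + v_{7} = v_{5} + 2·v_{8} — sig = ⟨2 | 1 2⟩
  P={1,7}:  v_{1} + v_{7} = 3·v_{3} + v_{8} — sig = ⟨2 | 1 3⟩
  P={1,5}:  v_{1} + v_{5} = 2·v_{3} — sig = ⟨2 | 2⟩
  P={4,7}:  v_{4} + v_{7} = 2·v_{3} — sig = ⟨2 | 2⟩
  P={4,5,6}:  v_{4} + v_{5} + v_{6} = 0 — sig = ⟨3 | 0⟩
  P={3,4,8}:  v_{3} + v_{4} + v_{8} = v_{1} — sig = ⟨3 | 1⟩
  P={3,5,8}:  v_{3} + v_{5} + v_{8} = v_{7} — sig = ⟨3 | 1⟩
  P={4,5,8}:  v_{4} + v_{5} + v_{8} = v_{3} — sig = ⟨3 | 1⟩

so the primitive-relation signature multiset is
[⟨2 | 0⟩, ⟨2 | 1⟩, ⟨2 | 1 1⟩, ⟨2 | 1 1⟩, ⟨2 | 1 1⟩, ⟨2 | 1 2⟩, ⟨2 | 1 2⟩, ⟨2 | 1 3⟩, ⟨2 | 2⟩, ⟨2 | 2⟩, ⟨3 | 0⟩, ⟨3 | 1⟩, ⟨3 | 1⟩, ⟨3 | 1⟩]


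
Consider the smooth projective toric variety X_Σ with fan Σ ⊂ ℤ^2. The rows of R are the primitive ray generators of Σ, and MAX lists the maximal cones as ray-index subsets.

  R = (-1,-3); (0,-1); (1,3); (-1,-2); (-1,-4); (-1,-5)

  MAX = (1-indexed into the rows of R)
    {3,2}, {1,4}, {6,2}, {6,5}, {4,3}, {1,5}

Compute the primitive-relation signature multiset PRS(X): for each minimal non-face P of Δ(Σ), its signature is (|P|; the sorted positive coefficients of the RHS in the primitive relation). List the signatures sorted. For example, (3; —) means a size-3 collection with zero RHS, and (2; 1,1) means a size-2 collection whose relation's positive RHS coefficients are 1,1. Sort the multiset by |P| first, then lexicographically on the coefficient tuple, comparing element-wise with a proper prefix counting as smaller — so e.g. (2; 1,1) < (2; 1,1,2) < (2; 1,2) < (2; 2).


Minimal non-faces — 9 found among 6 rays, 6 max cones:

  • {1,3}:  v_{1} + v_{3} = 0  →  sig = (2; —)
  • {1,2}:  v_{1} + v_{2} = v_{5}  →  sig = (2; 1)
  • {2,4}:  v_{2} + v_{4} = v_{1}  →  sig = (2; 1)
  • {2,5}:  v_{2} + v_{5} = v_{6}  →  sig = (2; 1)
  • {3,5}:  v_{3} + v_{5} = v_{2}  →  sig = (2; 1)
  • {4,6}:  v_{4} + v_{6} = v_{1} + v_{5}  →  sig = (2; 1,1)
  • {1,6}:  v_{1} + v_{6} = 2·v_{5}  →  sig = (2; 2)
  • {3,6}:  v_{3} + v_{6} = 2·v_{2}  →  sig = (2; 2)
  • {4,5}:  v_{4} + v_{5} = 2·v_{1}  →  sig = (2; 2)

Sorted signature multiset PRS(X):
[(2; —), (2; 1), (2; 1), (2; 1), (2; 1), (2; 1,1), (2; 2), (2; 2), (2; 2)]


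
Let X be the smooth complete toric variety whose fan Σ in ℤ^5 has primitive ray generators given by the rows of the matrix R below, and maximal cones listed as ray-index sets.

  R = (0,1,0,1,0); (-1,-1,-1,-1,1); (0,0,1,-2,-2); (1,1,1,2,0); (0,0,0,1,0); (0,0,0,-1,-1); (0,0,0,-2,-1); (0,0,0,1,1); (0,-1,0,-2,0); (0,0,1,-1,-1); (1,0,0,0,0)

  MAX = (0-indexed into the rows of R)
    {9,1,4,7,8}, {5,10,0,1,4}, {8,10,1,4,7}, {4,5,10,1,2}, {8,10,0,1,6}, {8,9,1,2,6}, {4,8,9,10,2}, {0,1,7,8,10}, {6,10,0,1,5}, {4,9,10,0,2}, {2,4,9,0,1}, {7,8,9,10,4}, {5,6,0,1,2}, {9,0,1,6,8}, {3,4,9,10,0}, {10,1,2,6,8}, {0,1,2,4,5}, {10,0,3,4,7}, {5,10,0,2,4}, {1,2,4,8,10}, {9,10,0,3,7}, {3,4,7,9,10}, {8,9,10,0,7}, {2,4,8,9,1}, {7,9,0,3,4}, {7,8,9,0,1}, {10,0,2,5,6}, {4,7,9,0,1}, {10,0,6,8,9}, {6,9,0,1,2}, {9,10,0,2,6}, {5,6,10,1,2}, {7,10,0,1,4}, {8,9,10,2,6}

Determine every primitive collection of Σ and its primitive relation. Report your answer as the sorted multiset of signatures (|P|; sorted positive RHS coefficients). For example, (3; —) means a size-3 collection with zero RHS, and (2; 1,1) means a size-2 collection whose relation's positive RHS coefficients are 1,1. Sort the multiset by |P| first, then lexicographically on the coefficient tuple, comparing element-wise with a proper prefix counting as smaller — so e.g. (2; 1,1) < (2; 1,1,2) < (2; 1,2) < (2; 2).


16 minimal non-faces of Δ(Σ) (on 11 rays):

  P = {5,7}:  v_{5} + v_{7} = 0  ⇒ sig = (2; —)
  P = {1,3}:  v_{1} + v_{3} = v_{7}  ⇒ sig = (2; 1)
  P = {2,7}:  v_{2} + v_{7} = v_{9}  ⇒ sig = (2; 1)
  P = {4,6}:  v_{4} + v_{6} = v_{5}  ⇒ sig = (2; 1)
  P = {5,9}:  v_{5} + v_{9} = v_{2}  ⇒ sig = (2; 1)
  P = {6,7}:  v_{6} + v_{7} = v_{0} + v_{8}  ⇒ sig = (2; 1,1)
  P = {3,6}:  v_{3} + v_{6} = v_{0} + v_{9} + v_{10}  ⇒ sig = (2; 1,1,1)
  P = {3,8}:  v_{3} + v_{8} = v_{7} + v_{9} + v_{10}  ⇒ sig = (2; 1,1,1)
  P = {5,8}:  v_{5} + v_{8} = v_{1} + v_{2} + v_{10}  ⇒ sig = (2; 1,1,1)
  P = {3,5}:  v_{3} + v_{5} = v_{0} + v_{4} + v_{9} + v_{10}  ⇒ sig = (2; 1,1,1,1)
  P = {2,3}:  v_{2} + v_{3} = v_{0} + v_{4} + 2·v_{9} + v_{10}  ⇒ sig = (2; 1,1,1,2)
  P = {0,4,8}:  v_{0} + v_{4} + v_{8} = 0  ⇒ sig = (3; —)
  P = {1,9,10}:  v_{1} + v_{9} + v_{10} = v_{8}  ⇒ sig = (3; 1)
  P = {0,2,8}:  v_{0} + v_{2} + v_{8} = v_{6} + v_{9}  ⇒ sig = (3; 1,1)
  P = {0,1,2,10}:  v_{0} + v_{1} + v_{2} + v_{10} = v_{6}  ⇒ sig = (4; 1)
  P = {0,4,7,9,10}:  v_{0} + v_{4} + v_{7} + v_{9} + v_{10} = v_{3}  ⇒ sig = (5; 1)

Signatures (|P|; sorted positive RHS coefficients), sorted:
[(2; —), (2; 1), (2; 1), (2; 1), (2; 1), (2; 1,1), (2; 1,1,1), (2; 1,1,1), (2; 1,1,1), (2; 1,1,1,1), (2; 1,1,1,2), (3; —), (3; 1), (3; 1,1), (4; 1), (5; 1)]


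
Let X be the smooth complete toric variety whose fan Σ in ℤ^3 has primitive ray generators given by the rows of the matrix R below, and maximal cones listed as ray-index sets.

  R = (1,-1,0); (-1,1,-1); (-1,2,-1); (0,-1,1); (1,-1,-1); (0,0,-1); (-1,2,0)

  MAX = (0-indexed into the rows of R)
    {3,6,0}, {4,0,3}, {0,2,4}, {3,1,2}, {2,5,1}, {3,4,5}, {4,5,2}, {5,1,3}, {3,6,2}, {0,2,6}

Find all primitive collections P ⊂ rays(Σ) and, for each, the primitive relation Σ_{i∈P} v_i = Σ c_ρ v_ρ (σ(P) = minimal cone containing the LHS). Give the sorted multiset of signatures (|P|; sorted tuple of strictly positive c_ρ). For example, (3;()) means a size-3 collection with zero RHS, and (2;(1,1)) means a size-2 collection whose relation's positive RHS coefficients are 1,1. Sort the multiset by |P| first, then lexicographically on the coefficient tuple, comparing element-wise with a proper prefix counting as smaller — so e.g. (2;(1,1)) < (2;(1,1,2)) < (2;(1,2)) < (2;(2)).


9 minimal non-faces of Δ(Σ) (on 7 rays):

  P = {0,1}:  v_{0} + v_{1} = v_{5}  ⟹  sig = (2;(1))
  P = {0,5}:  v_{0} + v_{5} = v_{4}  ⟹  sig = (2;(1))
  P = {5,6}:  v_{5} + v_{6} = v_{2}  ⟹  sig = (2;(1))
  P = {4,6}:  v_{4} + v_{6} = v_{0} + v_{2}  ⟹  sig = (2;(1,1))
  P = {1,6}:  v_{1} + v_{6} = 2·v_{2} + v_{3}  ⟹  sig = (2;(1,2))
  P = {1,4}:  v_{1} + v_{4} = 2·v_{5}  ⟹  sig = (2;(2))
  P = {0,2,3}:  v_{0} + v_{2} + v_{3} = 0  ⟹  sig = (3;())
  P = {2,3,4}:  v_{2} + v_{3} + v_{4} = v_{5}  ⟹  sig = (3;(1))
  P = {2,3,5}:  v_{2} + v_{3} + v_{5} = v_{1}  ⟹  sig = (3;(1))

Hence PRS(X_Σ) =
    (2;(1))
    (2;(1))
    (2;(1))
    (2;(1,1))
    (2;(1,2))
    (2;(2))
    (3;())
    (3;(1))
    (3;(1))


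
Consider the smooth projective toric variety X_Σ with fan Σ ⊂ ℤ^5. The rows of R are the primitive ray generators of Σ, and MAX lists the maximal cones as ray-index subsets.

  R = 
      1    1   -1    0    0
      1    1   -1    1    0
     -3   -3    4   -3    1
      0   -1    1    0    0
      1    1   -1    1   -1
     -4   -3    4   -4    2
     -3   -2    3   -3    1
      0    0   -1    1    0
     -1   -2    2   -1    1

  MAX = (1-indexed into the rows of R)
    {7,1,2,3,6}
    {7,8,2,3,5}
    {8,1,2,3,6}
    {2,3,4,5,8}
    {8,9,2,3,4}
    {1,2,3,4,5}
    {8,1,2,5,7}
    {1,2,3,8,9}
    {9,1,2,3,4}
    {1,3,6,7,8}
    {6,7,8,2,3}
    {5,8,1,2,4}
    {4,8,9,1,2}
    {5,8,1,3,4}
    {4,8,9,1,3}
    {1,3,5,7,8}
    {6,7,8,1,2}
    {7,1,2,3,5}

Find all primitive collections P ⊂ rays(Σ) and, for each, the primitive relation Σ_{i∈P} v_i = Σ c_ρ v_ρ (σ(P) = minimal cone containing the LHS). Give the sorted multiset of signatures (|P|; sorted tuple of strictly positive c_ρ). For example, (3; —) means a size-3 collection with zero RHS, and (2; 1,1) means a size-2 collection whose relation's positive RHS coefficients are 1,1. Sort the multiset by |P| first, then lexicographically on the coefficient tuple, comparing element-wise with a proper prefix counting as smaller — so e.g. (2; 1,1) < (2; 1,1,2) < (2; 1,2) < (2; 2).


|primitive collections| = 9. Relations:

  • {4,7}:  v_{4} + v_{7} = v_{3}  ⟹  sig = (2; 1)
  • {5,6}:  v_{5} + v_{6} = v_{7}  ⟹  sig = (2; 1)
  • {5,9}:  v_{5} + v_{9} = v_{4}  ⟹  sig = (2; 1)
  • {4,6}:  v_{4} + v_{6} = v_{1} + v_{2} + 2·v_{3} + v_{8}  ⟹  sig = (2; 1,1,1,2)
  • {7,9}:  v_{7} + v_{9} = v_{1} + v_{2} + 2·v_{3} + v_{8}  ⟹  sig = (2; 1,1,1,2)
  • {6,9}:  v_{6} + v_{9} = 2·v_{1} + 2·v_{2} + 3·v_{3} + 2·v_{8}  ⟹  sig = (2; 2,2,2,3)
  • {1,2,3,5,8}:  v_{1} + v_{2} + v_{3} + v_{5} + v_{8} = 0  ⟹  sig = (5; —)
  • {1,2,3,4,8}:  v_{1} + v_{2} + v_{3} + v_{4} + v_{8} = v_{9}  ⟹  sig = (5; 1)
  • {1,2,3,7,8}:  v_{1} + v_{2} + v_{3} + v_{7} + v_{8} = v_{6}  ⟹  sig = (5; 1)

so the primitive-relation signature multiset is
    |P|=2: 6 collections, coeffs (1), (1), (1), (1,1,1,2), (1,1,1,2), (2,2,2,3)
    |P|=5: 3 collections, coeffs (), (1), (1)
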